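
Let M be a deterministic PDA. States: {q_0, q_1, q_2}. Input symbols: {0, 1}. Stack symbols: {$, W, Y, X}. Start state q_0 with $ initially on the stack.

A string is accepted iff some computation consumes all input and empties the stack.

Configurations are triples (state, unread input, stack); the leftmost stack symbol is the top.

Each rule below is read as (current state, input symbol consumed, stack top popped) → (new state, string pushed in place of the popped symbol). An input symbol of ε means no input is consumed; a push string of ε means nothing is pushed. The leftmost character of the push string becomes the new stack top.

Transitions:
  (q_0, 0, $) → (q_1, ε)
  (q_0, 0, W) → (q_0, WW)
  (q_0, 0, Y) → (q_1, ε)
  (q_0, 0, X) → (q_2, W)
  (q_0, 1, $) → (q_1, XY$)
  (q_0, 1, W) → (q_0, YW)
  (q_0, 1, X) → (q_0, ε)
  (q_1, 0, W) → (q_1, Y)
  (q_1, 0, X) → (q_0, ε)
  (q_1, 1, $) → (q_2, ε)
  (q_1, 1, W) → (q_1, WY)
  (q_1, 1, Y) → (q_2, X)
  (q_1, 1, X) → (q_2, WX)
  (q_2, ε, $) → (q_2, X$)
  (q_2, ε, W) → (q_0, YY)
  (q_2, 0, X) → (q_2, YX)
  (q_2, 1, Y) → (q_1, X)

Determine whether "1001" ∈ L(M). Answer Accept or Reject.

Accept

(q_0, 1001, $)
  read 1, top $: go to q_1, push XY$ → (q_1, 001, XY$)
  read 0, top X: go to q_0, push ε → (q_0, 01, Y$)
  read 0, top Y: go to q_1, push ε → (q_1, 1, $)
  read 1, top $: go to q_2, push ε → (q_2, ε, ε)
All input consumed and the stack is empty.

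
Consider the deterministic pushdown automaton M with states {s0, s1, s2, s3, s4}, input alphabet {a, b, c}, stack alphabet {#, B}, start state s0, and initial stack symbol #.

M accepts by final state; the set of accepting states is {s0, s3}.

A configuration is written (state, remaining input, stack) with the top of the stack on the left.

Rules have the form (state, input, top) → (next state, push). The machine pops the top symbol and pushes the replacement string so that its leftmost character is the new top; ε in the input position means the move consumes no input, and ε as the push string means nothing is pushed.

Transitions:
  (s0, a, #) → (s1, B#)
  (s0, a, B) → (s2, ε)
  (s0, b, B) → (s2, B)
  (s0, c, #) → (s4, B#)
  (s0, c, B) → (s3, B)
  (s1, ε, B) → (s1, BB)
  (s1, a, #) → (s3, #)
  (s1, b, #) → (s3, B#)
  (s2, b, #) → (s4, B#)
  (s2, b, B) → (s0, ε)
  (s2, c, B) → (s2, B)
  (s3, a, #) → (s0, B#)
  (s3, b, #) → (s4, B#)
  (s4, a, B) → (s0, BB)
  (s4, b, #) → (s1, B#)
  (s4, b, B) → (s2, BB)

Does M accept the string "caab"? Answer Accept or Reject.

(s0, caab, #) ⊢ (s4, aab, B#) ⊢ (s0, ab, BB#) ⊢ (s2, b, B#) ⊢ (s0, ε, #)
All input consumed; state s0 ∈ F.

Accept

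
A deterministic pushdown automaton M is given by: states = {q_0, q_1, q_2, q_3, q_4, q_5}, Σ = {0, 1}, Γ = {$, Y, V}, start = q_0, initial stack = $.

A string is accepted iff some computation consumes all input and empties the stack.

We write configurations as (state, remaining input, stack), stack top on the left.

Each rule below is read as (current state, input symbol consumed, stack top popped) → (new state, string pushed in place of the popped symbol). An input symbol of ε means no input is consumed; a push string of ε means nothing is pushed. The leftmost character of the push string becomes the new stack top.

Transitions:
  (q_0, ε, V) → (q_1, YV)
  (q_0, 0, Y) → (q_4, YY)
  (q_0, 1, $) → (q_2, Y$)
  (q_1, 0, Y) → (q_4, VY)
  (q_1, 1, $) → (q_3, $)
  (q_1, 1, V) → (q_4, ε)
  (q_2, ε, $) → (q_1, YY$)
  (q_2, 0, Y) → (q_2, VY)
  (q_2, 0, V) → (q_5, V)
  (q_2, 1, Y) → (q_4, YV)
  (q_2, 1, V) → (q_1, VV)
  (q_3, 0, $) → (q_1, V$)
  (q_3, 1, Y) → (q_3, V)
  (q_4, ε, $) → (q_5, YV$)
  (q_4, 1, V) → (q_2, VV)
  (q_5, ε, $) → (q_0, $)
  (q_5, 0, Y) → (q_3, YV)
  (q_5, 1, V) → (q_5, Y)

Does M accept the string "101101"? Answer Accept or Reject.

(q_0, 101101, $)
  read 1, top $: go to q_2, push Y$ → (q_2, 01101, Y$)
  read 0, top Y: go to q_2, push VY → (q_2, 1101, VY$)
  read 1, top V: go to q_1, push VV → (q_1, 101, VVY$)
  read 1, top V: go to q_4, push ε → (q_4, 01, VY$)
No transition applies at (q_4, 01, VY$); input not fully consumed.

Reject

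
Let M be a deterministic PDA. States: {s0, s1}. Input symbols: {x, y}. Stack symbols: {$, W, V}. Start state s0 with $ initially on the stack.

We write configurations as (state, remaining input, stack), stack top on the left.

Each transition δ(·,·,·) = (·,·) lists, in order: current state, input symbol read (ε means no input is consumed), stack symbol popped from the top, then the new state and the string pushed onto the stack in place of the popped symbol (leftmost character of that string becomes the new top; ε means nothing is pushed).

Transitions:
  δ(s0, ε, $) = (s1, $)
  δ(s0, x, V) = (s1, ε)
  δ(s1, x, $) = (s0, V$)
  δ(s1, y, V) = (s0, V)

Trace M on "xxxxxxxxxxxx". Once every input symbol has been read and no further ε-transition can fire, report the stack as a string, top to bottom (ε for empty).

$

(s0, xxxxxxxxxxxx, $) ⊢ (s1, xxxxxxxxxxxx, $) ⊢ (s0, xxxxxxxxxxx, V$) ⊢ (s1, xxxxxxxxxx, $) ⊢ (s0, xxxxxxxxx, V$) ⊢ (s1, xxxxxxxx, $) ⊢ (s0, xxxxxxx, V$) ⊢ (s1, xxxxxx, $) ⊢ (s0, xxxxx, V$) ⊢ (s1, xxxx, $) ⊢ (s0, xxx, V$) ⊢ (s1, xx, $) ⊢ (s0, x, V$) ⊢ (s1, ε, $)
All input consumed in state s1 with stack $.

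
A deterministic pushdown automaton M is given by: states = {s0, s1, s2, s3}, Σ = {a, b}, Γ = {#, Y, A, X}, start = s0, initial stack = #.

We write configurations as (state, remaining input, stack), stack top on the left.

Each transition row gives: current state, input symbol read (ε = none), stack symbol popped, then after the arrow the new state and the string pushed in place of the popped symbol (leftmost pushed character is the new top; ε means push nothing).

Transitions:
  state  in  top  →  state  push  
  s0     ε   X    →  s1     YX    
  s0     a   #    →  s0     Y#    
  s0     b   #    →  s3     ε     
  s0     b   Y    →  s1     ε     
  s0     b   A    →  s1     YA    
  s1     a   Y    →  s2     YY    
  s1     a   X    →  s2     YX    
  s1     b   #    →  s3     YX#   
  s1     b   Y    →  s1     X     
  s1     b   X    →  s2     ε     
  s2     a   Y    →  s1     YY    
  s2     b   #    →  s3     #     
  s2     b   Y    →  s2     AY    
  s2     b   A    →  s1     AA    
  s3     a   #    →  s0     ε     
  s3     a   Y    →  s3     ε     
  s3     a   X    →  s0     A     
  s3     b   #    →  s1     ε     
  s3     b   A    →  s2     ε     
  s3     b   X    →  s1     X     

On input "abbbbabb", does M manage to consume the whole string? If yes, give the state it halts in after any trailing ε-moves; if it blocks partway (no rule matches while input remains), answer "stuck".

(s0, abbbbabb, #)
  read a, top #: go to s0, push Y# → (s0, bbbbabb, Y#)
  read b, top Y: go to s1, push ε → (s1, bbbabb, #)
  read b, top #: go to s3, push YX# → (s3, bbabb, YX#)
No transition for (s3, b, top Y); M blocks with input bbabb remaining.

stuck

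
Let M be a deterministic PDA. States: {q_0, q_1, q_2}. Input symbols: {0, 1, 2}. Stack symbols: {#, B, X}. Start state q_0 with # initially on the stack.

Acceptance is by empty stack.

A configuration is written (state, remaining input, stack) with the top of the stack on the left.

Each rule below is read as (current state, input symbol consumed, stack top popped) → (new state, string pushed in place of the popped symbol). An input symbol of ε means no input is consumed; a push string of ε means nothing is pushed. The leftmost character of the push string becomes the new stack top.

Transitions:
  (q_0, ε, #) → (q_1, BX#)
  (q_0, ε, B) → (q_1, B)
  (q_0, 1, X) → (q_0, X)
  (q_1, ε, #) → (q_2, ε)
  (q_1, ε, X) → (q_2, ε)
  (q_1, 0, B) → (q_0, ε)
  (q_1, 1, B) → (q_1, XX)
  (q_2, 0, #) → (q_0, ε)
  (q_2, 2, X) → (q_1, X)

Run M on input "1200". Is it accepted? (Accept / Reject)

(q_0, 1200, #) ⊢ (q_1, 1200, BX#) ⊢ (q_1, 200, XXX#) ⊢ (q_2, 200, XX#) ⊢ (q_1, 00, XX#) ⊢ (q_2, 00, X#)
No transition applies at (q_2, 00, X#); input not fully consumed.

Reject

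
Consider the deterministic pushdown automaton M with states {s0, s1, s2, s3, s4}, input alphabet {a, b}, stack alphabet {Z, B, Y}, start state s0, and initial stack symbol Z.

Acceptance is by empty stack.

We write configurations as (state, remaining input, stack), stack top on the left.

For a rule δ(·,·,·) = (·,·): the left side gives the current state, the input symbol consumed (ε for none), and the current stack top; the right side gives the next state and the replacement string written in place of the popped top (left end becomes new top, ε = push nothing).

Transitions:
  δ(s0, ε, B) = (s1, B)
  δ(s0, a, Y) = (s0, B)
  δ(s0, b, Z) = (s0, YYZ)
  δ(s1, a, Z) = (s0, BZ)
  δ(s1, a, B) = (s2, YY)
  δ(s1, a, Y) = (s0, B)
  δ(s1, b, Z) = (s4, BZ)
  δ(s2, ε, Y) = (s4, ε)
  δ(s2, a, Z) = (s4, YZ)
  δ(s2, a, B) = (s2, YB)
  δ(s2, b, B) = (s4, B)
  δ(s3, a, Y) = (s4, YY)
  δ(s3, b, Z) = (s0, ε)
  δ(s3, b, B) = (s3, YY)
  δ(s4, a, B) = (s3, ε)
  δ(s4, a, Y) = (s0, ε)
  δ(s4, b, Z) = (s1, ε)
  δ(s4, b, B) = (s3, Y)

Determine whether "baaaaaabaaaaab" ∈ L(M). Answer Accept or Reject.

(s0, baaaaaabaaaaab, Z)
  read b, top Z: go to s0, push YYZ → (s0, aaaaaabaaaaab, YYZ)
  read a, top Y: go to s0, push B → (s0, aaaaabaaaaab, BYZ)
  ε-move, top B: go to s1, push B → (s1, aaaaabaaaaab, BYZ)
  read a, top B: go to s2, push YY → (s2, aaaabaaaaab, YYYZ)
  ε-move, top Y: go to s4, push ε → (s4, aaaabaaaaab, YYZ)
  read a, top Y: go to s0, push ε → (s0, aaabaaaaab, YZ)
  read a, top Y: go to s0, push B → (s0, aabaaaaab, BZ)
  ε-move, top B: go to s1, push B → (s1, aabaaaaab, BZ)
  read a, top B: go to s2, push YY → (s2, abaaaaab, YYZ)
  ε-move, top Y: go to s4, push ε → (s4, abaaaaab, YZ)
  read a, top Y: go to s0, push ε → (s0, baaaaab, Z)
  read b, top Z: go to s0, push YYZ → (s0, aaaaab, YYZ)
  read a, top Y: go to s0, push B → (s0, aaaab, BYZ)
  ε-move, top B: go to s1, push B → (s1, aaaab, BYZ)
  read a, top B: go to s2, push YY → (s2, aaab, YYYZ)
  ε-move, top Y: go to s4, push ε → (s4, aaab, YYZ)
  read a, top Y: go to s0, push ε → (s0, aab, YZ)
  read a, top Y: go to s0, push B → (s0, ab, BZ)
  ε-move, top B: go to s1, push B → (s1, ab, BZ)
  read a, top B: go to s2, push YY → (s2, b, YYZ)
  ε-move, top Y: go to s4, push ε → (s4, b, YZ)
No transition applies at (s4, b, YZ); input not fully consumed.

Reject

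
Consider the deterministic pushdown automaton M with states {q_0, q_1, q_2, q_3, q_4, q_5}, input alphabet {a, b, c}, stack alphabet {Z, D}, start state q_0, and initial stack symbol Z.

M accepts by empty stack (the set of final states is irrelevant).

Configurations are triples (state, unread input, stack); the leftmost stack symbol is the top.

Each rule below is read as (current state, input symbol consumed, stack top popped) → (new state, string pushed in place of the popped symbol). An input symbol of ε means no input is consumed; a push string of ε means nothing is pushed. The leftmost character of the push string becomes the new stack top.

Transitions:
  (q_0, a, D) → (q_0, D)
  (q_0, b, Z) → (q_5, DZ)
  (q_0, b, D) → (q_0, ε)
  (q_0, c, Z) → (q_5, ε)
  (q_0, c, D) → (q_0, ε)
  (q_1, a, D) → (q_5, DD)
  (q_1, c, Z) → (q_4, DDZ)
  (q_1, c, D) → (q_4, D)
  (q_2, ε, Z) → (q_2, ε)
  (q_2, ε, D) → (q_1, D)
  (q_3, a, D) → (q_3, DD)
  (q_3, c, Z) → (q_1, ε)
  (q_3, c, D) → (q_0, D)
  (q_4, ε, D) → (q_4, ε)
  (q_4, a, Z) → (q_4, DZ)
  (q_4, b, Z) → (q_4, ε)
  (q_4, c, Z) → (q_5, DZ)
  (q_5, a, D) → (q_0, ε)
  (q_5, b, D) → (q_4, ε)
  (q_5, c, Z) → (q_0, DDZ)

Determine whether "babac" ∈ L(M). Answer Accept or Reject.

(q_0, babac, Z)
  read b, top Z: go to q_5, push DZ → (q_5, abac, DZ)
  read a, top D: go to q_0, push ε → (q_0, bac, Z)
  read b, top Z: go to q_5, push DZ → (q_5, ac, DZ)
  read a, top D: go to q_0, push ε → (q_0, c, Z)
  read c, top Z: go to q_5, push ε → (q_5, ε, ε)
All input consumed and the stack is empty.

Accept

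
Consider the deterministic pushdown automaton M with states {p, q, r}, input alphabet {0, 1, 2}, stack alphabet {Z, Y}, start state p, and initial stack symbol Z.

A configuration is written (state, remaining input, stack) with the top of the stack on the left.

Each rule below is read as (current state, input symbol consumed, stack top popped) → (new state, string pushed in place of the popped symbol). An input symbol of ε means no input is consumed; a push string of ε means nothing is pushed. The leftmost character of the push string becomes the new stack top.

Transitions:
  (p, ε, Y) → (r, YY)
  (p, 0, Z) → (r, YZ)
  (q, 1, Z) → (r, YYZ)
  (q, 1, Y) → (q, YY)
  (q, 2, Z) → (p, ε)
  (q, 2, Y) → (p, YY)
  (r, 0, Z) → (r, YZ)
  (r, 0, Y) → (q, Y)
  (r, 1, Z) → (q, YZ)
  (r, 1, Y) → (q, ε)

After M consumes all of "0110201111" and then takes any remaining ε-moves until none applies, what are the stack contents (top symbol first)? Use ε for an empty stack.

(p, 0110201111, Z)
  read 0, top Z: go to r, push YZ → (r, 110201111, YZ)
  read 1, top Y: go to q, push ε → (q, 10201111, Z)
  read 1, top Z: go to r, push YYZ → (r, 0201111, YYZ)
  read 0, top Y: go to q, push Y → (q, 201111, YYZ)
  read 2, top Y: go to p, push YY → (p, 01111, YYYZ)
  ε-move, top Y: go to r, push YY → (r, 01111, YYYYZ)
  read 0, top Y: go to q, push Y → (q, 1111, YYYYZ)
  read 1, top Y: go to q, push YY → (q, 111, YYYYYZ)
  read 1, top Y: go to q, push YY → (q, 11, YYYYYYZ)
  read 1, top Y: go to q, push YY → (q, 1, YYYYYYYZ)
  read 1, top Y: go to q, push YY → (q, ε, YYYYYYYYZ)
All input consumed in state q with stack YYYYYYYYZ.

YYYYYYYYZ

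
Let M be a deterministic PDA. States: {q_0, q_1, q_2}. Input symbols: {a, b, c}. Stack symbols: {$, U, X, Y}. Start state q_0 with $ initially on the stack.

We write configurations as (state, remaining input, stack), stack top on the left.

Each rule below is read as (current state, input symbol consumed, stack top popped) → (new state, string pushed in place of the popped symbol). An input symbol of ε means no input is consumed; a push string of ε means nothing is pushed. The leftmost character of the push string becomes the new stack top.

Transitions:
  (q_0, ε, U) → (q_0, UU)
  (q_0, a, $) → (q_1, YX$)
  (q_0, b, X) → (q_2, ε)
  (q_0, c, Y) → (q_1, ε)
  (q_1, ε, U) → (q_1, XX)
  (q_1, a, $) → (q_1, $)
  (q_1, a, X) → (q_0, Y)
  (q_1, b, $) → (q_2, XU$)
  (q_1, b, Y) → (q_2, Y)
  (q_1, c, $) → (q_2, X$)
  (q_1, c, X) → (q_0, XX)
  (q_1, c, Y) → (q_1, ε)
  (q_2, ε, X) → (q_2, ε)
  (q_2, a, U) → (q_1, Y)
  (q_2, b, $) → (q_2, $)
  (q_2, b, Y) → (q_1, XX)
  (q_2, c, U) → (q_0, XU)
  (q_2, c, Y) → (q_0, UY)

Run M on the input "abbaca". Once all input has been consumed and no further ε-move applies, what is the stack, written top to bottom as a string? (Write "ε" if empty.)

(q_0, abbaca, $) ⊢ (q_1, bbaca, YX$) ⊢ (q_2, baca, YX$) ⊢ (q_1, aca, XXX$) ⊢ (q_0, ca, YXX$) ⊢ (q_1, a, XX$) ⊢ (q_0, ε, YX$)
All input consumed in state q_0 with stack YX$.

YX$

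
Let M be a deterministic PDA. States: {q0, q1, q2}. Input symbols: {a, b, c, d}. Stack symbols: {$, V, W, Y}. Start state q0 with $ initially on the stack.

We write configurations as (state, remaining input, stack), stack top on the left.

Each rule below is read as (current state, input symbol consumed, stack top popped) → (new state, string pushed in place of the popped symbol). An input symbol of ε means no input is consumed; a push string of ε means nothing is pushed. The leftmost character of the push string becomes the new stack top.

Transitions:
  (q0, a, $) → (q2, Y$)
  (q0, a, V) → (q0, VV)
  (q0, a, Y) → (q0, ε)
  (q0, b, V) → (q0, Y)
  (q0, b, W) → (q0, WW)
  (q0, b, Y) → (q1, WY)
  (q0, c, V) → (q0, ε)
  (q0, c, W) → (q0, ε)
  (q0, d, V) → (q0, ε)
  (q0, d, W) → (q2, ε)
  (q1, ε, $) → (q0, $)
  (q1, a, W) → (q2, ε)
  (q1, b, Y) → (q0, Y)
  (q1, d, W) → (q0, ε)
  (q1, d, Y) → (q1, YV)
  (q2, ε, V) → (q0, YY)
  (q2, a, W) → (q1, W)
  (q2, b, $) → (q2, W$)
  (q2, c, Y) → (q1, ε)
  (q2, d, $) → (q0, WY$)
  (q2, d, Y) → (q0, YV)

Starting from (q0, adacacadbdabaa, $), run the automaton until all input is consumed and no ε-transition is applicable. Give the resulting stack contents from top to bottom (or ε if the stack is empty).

Y$

(q0, adacacadbdabaa, $)
  read a, top $: go to q2, push Y$ → (q2, dacacadbdabaa, Y$)
  read d, top Y: go to q0, push YV → (q0, acacadbdabaa, YV$)
  read a, top Y: go to q0, push ε → (q0, cacadbdabaa, V$)
  read c, top V: go to q0, push ε → (q0, acadbdabaa, $)
  read a, top $: go to q2, push Y$ → (q2, cadbdabaa, Y$)
  read c, top Y: go to q1, push ε → (q1, adbdabaa, $)
  ε-move, top $: go to q0, push $ → (q0, adbdabaa, $)
  read a, top $: go to q2, push Y$ → (q2, dbdabaa, Y$)
  read d, top Y: go to q0, push YV → (q0, bdabaa, YV$)
  read b, top Y: go to q1, push WY → (q1, dabaa, WYV$)
  read d, top W: go to q0, push ε → (q0, abaa, YV$)
  read a, top Y: go to q0, push ε → (q0, baa, V$)
  read b, top V: go to q0, push Y → (q0, aa, Y$)
  read a, top Y: go to q0, push ε → (q0, a, $)
  read a, top $: go to q2, push Y$ → (q2, ε, Y$)
All input consumed in state q2 with stack Y$.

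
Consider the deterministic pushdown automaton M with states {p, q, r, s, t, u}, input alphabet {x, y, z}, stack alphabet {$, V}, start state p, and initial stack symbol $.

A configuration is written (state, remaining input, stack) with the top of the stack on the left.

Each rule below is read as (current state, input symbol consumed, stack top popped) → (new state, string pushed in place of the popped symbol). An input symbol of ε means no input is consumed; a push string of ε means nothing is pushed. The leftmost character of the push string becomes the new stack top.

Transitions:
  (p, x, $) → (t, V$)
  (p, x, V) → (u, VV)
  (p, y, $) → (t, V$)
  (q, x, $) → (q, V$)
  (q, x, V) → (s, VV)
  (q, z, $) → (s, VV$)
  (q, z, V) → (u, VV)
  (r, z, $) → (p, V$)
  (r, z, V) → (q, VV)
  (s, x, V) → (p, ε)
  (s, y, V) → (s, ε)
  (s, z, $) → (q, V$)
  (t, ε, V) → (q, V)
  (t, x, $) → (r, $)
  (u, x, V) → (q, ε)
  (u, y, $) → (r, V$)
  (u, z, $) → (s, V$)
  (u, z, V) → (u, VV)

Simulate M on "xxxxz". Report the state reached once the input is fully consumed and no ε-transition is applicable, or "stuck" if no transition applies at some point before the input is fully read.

(p, xxxxz, $)
  read x, top $: go to t, push V$ → (t, xxxz, V$)
  ε-move, top V: go to q, push V → (q, xxxz, V$)
  read x, top V: go to s, push VV → (s, xxz, VV$)
  read x, top V: go to p, push ε → (p, xz, V$)
  read x, top V: go to u, push VV → (u, z, VV$)
  read z, top V: go to u, push VV → (u, ε, VVV$)
All input consumed; M is in state u.

u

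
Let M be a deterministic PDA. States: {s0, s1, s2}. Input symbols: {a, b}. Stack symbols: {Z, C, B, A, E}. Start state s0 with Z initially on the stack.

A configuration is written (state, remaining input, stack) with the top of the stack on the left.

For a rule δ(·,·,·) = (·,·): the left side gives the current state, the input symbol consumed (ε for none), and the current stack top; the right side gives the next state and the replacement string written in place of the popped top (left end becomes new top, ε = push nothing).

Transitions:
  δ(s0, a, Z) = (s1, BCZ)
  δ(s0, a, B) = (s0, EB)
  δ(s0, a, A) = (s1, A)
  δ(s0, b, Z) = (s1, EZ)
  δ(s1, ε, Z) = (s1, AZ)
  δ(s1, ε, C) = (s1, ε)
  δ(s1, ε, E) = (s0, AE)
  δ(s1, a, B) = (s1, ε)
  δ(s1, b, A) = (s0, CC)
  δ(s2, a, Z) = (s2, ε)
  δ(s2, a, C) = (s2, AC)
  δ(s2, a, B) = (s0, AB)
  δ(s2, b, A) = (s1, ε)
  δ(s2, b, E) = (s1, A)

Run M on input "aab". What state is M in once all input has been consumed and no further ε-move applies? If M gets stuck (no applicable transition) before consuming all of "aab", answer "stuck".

(s0, aab, Z)
  read a, top Z: go to s1, push BCZ → (s1, ab, BCZ)
  read a, top B: go to s1, push ε → (s1, b, CZ)
  ε-move, top C: go to s1, push ε → (s1, b, Z)
  ε-move, top Z: go to s1, push AZ → (s1, b, AZ)
  read b, top A: go to s0, push CC → (s0, ε, CCZ)
All input consumed; M is in state s0.

s0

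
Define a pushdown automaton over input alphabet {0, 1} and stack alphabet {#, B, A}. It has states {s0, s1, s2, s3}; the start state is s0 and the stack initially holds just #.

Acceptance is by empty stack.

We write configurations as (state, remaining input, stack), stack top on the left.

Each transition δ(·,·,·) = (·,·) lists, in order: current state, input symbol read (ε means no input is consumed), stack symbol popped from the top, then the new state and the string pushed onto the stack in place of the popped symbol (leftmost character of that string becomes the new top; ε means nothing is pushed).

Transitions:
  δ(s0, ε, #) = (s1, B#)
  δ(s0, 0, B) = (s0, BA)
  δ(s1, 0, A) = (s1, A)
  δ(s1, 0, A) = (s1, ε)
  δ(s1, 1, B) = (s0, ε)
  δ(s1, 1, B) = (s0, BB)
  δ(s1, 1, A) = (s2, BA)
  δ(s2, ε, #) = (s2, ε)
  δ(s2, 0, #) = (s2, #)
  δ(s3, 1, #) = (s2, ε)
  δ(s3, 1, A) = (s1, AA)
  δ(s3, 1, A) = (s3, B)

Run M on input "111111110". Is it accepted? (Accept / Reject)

Reject

No computation consumes all input and empties the stack.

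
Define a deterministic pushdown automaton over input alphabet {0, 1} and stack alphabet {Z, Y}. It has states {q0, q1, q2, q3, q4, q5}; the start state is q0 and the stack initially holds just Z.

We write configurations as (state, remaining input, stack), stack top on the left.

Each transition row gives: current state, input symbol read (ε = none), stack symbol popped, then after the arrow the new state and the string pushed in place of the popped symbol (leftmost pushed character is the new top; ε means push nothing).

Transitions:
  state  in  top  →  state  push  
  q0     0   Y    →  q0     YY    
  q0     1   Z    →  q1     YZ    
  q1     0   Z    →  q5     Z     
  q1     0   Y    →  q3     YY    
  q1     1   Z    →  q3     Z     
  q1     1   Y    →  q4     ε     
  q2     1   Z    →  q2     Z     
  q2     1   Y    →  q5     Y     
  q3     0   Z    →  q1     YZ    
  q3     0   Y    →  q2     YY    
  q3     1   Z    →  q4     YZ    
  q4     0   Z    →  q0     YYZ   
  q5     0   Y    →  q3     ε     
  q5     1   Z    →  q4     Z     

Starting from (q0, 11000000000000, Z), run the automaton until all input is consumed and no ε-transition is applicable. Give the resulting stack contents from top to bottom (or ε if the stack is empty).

(q0, 11000000000000, Z)
  read 1, top Z: go to q1, push YZ → (q1, 1000000000000, YZ)
  read 1, top Y: go to q4, push ε → (q4, 000000000000, Z)
  read 0, top Z: go to q0, push YYZ → (q0, 00000000000, YYZ)
  read 0, top Y: go to q0, push YY → (q0, 0000000000, YYYZ)
  read 0, top Y: go to q0, push YY → (q0, 000000000, YYYYZ)
  read 0, top Y: go to q0, push YY → (q0, 00000000, YYYYYZ)
  read 0, top Y: go to q0, push YY → (q0, 0000000, YYYYYYZ)
  read 0, top Y: go to q0, push YY → (q0, 000000, YYYYYYYZ)
  read 0, top Y: go to q0, push YY → (q0, 00000, YYYYYYYYZ)
  read 0, top Y: go to q0, push YY → (q0, 0000, YYYYYYYYYZ)
  read 0, top Y: go to q0, push YY → (q0, 000, YYYYYYYYYYZ)
  read 0, top Y: go to q0, push YY → (q0, 00, YYYYYYYYYYYZ)
  read 0, top Y: go to q0, push YY → (q0, 0, YYYYYYYYYYYYZ)
  read 0, top Y: go to q0, push YY → (q0, ε, YYYYYYYYYYYYYZ)
All input consumed in state q0 with stack YYYYYYYYYYYYYZ.

YYYYYYYYYYYYYZ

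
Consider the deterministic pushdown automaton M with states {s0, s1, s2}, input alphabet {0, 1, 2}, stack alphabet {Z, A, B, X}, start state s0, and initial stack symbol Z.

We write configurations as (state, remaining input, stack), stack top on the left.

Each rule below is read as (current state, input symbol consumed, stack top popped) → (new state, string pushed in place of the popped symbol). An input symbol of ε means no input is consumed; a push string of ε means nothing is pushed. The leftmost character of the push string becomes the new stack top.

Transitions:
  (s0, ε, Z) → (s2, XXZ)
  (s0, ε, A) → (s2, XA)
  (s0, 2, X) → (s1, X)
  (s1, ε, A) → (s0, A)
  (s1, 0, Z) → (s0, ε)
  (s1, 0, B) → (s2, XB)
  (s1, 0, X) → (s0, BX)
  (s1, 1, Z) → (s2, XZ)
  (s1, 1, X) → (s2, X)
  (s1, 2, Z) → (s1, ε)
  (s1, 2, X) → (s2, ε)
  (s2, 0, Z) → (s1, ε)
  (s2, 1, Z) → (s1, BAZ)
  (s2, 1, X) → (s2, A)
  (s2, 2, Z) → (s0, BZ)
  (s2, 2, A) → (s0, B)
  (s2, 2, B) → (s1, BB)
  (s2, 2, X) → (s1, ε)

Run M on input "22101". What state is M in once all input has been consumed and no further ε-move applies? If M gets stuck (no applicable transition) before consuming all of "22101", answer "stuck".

(s0, 22101, Z)
  ε-move, top Z: go to s2, push XXZ → (s2, 22101, XXZ)
  read 2, top X: go to s1, push ε → (s1, 2101, XZ)
  read 2, top X: go to s2, push ε → (s2, 101, Z)
  read 1, top Z: go to s1, push BAZ → (s1, 01, BAZ)
  read 0, top B: go to s2, push XB → (s2, 1, XBAZ)
  read 1, top X: go to s2, push A → (s2, ε, ABAZ)
All input consumed; M is in state s2.

s2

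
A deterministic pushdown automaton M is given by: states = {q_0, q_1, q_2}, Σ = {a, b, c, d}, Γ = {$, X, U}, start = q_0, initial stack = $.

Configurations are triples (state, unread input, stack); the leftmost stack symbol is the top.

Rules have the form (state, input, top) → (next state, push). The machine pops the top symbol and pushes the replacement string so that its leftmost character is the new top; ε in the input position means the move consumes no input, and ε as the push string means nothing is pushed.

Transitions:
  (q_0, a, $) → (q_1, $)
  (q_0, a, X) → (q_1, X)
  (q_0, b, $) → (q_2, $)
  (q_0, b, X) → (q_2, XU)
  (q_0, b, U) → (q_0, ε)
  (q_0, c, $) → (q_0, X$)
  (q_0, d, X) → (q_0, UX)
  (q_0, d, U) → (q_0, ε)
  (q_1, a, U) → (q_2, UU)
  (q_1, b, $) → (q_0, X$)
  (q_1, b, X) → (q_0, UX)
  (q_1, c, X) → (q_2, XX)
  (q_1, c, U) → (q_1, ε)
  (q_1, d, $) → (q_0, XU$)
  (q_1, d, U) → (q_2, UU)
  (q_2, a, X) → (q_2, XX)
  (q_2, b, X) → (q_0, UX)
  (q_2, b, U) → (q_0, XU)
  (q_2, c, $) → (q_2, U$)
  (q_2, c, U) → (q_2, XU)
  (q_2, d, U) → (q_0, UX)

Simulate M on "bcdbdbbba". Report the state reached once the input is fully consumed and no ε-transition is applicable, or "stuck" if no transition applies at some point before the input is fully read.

stuck

(q_0, bcdbdbbba, $)
  read b, top $: go to q_2, push $ → (q_2, cdbdbbba, $)
  read c, top $: go to q_2, push U$ → (q_2, dbdbbba, U$)
  read d, top U: go to q_0, push UX → (q_0, bdbbba, UX$)
  read b, top U: go to q_0, push ε → (q_0, dbbba, X$)
  read d, top X: go to q_0, push UX → (q_0, bbba, UX$)
  read b, top U: go to q_0, push ε → (q_0, bba, X$)
  read b, top X: go to q_2, push XU → (q_2, ba, XU$)
  read b, top X: go to q_0, push UX → (q_0, a, UXU$)
No transition for (q_0, a, top U); M blocks with input a remaining.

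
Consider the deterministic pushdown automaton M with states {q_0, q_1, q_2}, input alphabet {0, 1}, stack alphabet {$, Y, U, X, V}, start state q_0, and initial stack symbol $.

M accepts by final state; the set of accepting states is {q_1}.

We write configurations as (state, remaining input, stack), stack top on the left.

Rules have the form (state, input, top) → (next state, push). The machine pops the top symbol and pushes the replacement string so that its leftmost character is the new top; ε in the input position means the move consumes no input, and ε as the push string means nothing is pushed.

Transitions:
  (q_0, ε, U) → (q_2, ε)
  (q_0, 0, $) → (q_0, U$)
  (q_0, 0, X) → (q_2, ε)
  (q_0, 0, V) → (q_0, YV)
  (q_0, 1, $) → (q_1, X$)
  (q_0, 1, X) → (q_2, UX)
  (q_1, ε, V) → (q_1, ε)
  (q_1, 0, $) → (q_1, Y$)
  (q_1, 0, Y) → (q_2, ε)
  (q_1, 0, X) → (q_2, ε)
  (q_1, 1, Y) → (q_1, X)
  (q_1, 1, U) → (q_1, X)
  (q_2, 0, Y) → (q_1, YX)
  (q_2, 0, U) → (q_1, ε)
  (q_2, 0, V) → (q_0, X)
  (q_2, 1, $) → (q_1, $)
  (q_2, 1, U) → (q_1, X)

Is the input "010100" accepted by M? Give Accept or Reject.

Reject

(q_0, 010100, $)
  read 0, top $: go to q_0, push U$ → (q_0, 10100, U$)
  ε-move, top U: go to q_2, push ε → (q_2, 10100, $)
  read 1, top $: go to q_1, push $ → (q_1, 0100, $)
  read 0, top $: go to q_1, push Y$ → (q_1, 100, Y$)
  read 1, top Y: go to q_1, push X → (q_1, 00, X$)
  read 0, top X: go to q_2, push ε → (q_2, 0, $)
No transition applies at (q_2, 0, $); input not fully consumed.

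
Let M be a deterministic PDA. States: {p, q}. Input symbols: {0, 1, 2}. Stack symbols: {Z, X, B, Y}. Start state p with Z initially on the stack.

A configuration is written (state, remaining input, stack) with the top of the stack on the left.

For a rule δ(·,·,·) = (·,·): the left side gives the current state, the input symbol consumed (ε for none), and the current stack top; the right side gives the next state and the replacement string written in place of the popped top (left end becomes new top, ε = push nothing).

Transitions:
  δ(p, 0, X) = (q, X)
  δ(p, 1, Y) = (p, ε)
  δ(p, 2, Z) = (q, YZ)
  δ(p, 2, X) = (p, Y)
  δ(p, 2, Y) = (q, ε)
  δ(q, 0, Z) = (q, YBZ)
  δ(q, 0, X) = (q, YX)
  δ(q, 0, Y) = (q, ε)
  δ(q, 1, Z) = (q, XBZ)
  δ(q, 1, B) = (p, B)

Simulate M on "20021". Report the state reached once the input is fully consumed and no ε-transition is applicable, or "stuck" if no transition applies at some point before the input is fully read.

(p, 20021, Z)
  read 2, top Z: go to q, push YZ → (q, 0021, YZ)
  read 0, top Y: go to q, push ε → (q, 021, Z)
  read 0, top Z: go to q, push YBZ → (q, 21, YBZ)
No transition for (q, 2, top Y); M blocks with input 21 remaining.

stuck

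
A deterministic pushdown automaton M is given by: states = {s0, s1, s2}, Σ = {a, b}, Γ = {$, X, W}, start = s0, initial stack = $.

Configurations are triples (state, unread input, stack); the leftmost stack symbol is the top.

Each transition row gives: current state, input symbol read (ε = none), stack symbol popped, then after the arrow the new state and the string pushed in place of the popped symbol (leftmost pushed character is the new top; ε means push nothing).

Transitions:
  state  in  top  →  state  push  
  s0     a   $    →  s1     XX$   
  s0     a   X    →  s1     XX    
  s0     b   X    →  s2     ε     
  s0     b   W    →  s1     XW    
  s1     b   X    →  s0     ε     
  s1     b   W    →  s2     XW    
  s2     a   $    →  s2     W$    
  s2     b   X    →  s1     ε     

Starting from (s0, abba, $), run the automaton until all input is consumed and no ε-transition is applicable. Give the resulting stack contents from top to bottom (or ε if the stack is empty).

W$

(s0, abba, $)
  read a, top $: go to s1, push XX$ → (s1, bba, XX$)
  read b, top X: go to s0, push ε → (s0, ba, X$)
  read b, top X: go to s2, push ε → (s2, a, $)
  read a, top $: go to s2, push W$ → (s2, ε, W$)
All input consumed in state s2 with stack W$.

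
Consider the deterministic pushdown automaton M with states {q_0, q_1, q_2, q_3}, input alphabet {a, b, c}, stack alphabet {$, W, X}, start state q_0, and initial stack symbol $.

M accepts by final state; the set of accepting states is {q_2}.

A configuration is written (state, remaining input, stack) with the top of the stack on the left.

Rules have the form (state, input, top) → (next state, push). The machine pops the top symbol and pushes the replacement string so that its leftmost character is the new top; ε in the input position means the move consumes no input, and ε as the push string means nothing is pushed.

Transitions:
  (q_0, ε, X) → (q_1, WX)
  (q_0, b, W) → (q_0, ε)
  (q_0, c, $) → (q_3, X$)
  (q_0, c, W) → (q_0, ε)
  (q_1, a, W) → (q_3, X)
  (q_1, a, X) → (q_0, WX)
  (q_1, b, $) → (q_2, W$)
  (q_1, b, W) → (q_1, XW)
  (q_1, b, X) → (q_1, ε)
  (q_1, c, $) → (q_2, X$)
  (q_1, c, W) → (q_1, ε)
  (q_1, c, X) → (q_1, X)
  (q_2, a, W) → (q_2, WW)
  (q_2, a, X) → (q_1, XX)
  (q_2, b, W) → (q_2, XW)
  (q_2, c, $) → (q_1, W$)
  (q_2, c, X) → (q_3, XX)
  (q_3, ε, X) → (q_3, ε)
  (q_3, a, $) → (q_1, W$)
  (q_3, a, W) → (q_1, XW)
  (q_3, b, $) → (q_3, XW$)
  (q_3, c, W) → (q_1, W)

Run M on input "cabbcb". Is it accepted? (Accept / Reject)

Accept

(q_0, cabbcb, $) ⊢ (q_3, abbcb, X$) ⊢ (q_3, abbcb, $) ⊢ (q_1, bbcb, W$) ⊢ (q_1, bcb, XW$) ⊢ (q_1, cb, W$) ⊢ (q_1, b, $) ⊢ (q_2, ε, W$)
All input consumed; state q_2 ∈ F.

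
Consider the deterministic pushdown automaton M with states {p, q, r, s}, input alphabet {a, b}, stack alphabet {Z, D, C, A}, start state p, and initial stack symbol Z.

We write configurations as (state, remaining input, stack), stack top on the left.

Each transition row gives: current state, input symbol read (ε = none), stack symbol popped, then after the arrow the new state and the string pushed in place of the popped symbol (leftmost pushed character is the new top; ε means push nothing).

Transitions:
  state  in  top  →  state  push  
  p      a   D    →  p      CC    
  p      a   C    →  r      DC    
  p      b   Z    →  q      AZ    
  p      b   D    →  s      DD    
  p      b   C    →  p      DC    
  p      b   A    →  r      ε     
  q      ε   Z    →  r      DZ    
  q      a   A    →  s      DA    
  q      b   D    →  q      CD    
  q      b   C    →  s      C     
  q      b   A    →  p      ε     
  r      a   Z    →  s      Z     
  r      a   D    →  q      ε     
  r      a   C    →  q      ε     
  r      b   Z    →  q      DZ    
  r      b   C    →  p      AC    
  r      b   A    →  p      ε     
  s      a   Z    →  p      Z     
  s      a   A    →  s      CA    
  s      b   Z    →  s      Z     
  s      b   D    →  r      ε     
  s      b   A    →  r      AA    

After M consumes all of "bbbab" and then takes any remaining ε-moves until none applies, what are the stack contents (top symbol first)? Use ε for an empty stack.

AZ

(p, bbbab, Z)
  read b, top Z: go to q, push AZ → (q, bbab, AZ)
  read b, top A: go to p, push ε → (p, bab, Z)
  read b, top Z: go to q, push AZ → (q, ab, AZ)
  read a, top A: go to s, push DA → (s, b, DAZ)
  read b, top D: go to r, push ε → (r, ε, AZ)
All input consumed in state r with stack AZ.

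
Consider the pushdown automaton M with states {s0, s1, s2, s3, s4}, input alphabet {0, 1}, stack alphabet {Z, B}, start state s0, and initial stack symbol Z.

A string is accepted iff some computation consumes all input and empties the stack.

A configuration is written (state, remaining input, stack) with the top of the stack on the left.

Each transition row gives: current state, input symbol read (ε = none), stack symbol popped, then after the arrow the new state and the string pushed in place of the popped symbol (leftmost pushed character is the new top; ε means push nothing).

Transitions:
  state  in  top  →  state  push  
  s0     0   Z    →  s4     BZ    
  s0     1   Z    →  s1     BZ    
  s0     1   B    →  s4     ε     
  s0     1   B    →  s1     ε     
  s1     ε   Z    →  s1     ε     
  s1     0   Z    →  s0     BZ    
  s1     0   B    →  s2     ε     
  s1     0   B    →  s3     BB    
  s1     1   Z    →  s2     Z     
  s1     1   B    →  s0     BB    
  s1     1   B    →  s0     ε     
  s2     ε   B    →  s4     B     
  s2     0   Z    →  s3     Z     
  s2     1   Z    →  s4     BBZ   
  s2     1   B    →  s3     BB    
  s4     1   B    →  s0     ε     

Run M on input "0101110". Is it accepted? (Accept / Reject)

Reject

No computation consumes all input and empties the stack.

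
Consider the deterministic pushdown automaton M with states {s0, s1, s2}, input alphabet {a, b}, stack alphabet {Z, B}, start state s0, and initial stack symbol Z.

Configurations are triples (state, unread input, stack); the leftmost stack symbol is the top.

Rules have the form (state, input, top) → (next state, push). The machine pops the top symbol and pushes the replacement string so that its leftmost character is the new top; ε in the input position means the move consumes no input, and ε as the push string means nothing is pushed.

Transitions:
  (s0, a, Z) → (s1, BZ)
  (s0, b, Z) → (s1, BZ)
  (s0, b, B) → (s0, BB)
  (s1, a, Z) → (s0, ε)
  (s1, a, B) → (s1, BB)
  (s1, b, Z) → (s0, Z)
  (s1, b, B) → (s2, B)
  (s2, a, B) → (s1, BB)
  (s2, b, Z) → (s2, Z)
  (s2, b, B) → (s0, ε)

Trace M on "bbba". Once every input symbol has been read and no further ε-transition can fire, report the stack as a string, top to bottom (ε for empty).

(s0, bbba, Z)
  read b, top Z: go to s1, push BZ → (s1, bba, BZ)
  read b, top B: go to s2, push B → (s2, ba, BZ)
  read b, top B: go to s0, push ε → (s0, a, Z)
  read a, top Z: go to s1, push BZ → (s1, ε, BZ)
All input consumed in state s1 with stack BZ.

BZ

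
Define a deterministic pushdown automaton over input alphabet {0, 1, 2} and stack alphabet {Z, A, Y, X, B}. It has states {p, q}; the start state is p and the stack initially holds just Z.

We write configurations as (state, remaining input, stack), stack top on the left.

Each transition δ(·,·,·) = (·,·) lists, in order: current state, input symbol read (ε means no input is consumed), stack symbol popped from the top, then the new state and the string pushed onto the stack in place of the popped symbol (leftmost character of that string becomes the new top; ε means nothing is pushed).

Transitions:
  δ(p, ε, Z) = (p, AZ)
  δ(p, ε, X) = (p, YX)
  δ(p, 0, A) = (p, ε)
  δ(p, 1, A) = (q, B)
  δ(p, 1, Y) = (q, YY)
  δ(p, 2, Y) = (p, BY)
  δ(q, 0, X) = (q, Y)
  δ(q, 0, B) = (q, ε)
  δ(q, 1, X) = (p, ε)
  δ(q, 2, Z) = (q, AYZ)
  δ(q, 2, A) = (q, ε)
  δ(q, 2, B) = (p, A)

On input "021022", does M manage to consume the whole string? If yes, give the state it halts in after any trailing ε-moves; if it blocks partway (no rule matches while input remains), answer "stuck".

(p, 021022, Z) ⊢ (p, 021022, AZ) ⊢ (p, 21022, Z) ⊢ (p, 21022, AZ)
No transition for (p, 2, top A); M blocks with input 21022 remaining.

stuck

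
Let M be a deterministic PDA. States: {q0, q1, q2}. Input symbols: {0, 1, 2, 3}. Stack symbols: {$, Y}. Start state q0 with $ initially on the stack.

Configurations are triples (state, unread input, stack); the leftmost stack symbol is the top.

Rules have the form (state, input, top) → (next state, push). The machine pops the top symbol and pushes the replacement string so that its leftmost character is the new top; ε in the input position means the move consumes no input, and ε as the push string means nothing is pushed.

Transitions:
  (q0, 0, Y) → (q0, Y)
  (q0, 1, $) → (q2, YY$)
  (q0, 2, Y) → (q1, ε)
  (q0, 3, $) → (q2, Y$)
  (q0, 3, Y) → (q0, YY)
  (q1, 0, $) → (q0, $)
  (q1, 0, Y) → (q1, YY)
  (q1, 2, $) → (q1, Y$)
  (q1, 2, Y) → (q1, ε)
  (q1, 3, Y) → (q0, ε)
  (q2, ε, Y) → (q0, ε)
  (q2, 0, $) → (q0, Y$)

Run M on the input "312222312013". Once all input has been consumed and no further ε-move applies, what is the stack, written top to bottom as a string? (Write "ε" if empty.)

(q0, 312222312013, $)
  read 3, top $: go to q2, push Y$ → (q2, 12222312013, Y$)
  ε-move, top Y: go to q0, push ε → (q0, 12222312013, $)
  read 1, top $: go to q2, push YY$ → (q2, 2222312013, YY$)
  ε-move, top Y: go to q0, push ε → (q0, 2222312013, Y$)
  read 2, top Y: go to q1, push ε → (q1, 222312013, $)
  read 2, top $: go to q1, push Y$ → (q1, 22312013, Y$)
  read 2, top Y: go to q1, push ε → (q1, 2312013, $)
  read 2, top $: go to q1, push Y$ → (q1, 312013, Y$)
  read 3, top Y: go to q0, push ε → (q0, 12013, $)
  read 1, top $: go to q2, push YY$ → (q2, 2013, YY$)
  ε-move, top Y: go to q0, push ε → (q0, 2013, Y$)
  read 2, top Y: go to q1, push ε → (q1, 013, $)
  read 0, top $: go to q0, push $ → (q0, 13, $)
  read 1, top $: go to q2, push YY$ → (q2, 3, YY$)
  ε-move, top Y: go to q0, push ε → (q0, 3, Y$)
  read 3, top Y: go to q0, push YY → (q0, ε, YY$)
All input consumed in state q0 with stack YY$.

YY$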